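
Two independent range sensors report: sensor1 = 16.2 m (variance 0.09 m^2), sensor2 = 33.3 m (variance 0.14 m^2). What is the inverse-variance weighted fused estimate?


w1 = (1/var1) / (1/var1 + 1/var2)
   = 11.1111 / (11.1111 + 7.1429) = 0.6087
w2 = 1 - w1 = 0.3913
fused = w1*s1 + w2*s2 = 9.8609 + 13.0304
= 22.8913 m


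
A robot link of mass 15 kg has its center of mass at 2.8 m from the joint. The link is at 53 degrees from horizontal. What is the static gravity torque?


tau = m*g*L*cos(angle)
= 15 * 9.81 * 2.8 * cos(53 deg)
= 15 * 9.81 * 2.8 * 0.6018
= 247.9598 Nm


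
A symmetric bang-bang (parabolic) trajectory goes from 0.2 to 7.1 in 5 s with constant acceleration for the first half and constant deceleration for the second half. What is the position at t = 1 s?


Symmetric rest-to-rest: each phase covers (pf-p0)/2 in time T/2. 0.5*a*(T/2)^2 = (pf-p0)/2 => a = 4*(pf-p0)/T^2
a = 4*(7.1-0.2)/5^2 = 1.104
t = 1 is in the acceleration phase (t <= T/2).
p = p0 + 0.5*a*t^2 = 0.2 + 0.5*1.104*1^2
= 0.752


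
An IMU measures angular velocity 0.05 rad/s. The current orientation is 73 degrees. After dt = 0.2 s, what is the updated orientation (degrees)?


delta_theta = w * dt = 0.05 * 0.2 = 0.01 rad
= 0.573 deg
theta_new = 73 + 0.573 = 73.573 deg


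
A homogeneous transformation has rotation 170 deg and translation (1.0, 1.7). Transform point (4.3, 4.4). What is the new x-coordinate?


x' = cos(theta)*px - sin(theta)*py + tx
= -0.9848*4.3 - 0.1736*4.4 + 1.0
= -3.9987


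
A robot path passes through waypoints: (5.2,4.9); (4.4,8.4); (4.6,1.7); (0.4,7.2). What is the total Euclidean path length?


Segment lengths:
  seg1 = sqrt((-0.8)^2 + (3.5)^2) = 3.5903
  seg2 = sqrt((0.2)^2 + (-6.7)^2) = 6.703
  seg3 = sqrt((-4.2)^2 + (5.5)^2) = 6.9203
Total = 17.2135


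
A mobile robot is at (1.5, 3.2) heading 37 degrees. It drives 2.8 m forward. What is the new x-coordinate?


x_new = x0 + d*cos(theta)
= 1.5 + 2.8*cos(37)
= 1.5 + 2.2362
= 3.7362


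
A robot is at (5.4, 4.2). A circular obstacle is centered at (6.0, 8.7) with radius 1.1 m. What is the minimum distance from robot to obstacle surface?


center_dist = sqrt((5.4-6.0)^2 + (4.2-8.7)^2)
= sqrt(0.36 + 20.25)
= 4.5398
min_dist = center_dist - radius = 4.5398 - 1.1 = 3.4398 m


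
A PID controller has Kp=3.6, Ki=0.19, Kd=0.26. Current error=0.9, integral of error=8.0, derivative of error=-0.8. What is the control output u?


u = Kp*e + Ki*int(e) + Kd*de/dt
= 3.6*0.9 + 0.19*8.0 + 0.26*(-0.8)
= 3.24 + 1.52 + -0.208
= 4.552


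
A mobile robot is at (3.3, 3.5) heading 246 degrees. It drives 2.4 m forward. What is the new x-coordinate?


x_new = x0 + d*cos(theta)
= 3.3 + 2.4*cos(246)
= 3.3 + -0.9762
= 2.3238


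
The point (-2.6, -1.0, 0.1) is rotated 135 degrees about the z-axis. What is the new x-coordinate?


Rotation about z-axis: x' = x*cos(theta) - y*sin(theta)
= -2.6 * -0.7071 - -1.0 * 0.7071
= 2.5456


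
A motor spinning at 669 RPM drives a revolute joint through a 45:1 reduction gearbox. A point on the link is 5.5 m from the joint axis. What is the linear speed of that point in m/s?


omega_motor = 669 * 2*pi/60 = 70.0575 rad/s
omega_joint = omega_motor / 45 = 1.5568 rad/s
v = omega_joint * r = 1.5568 * 5.5
= 8.5626 m/s


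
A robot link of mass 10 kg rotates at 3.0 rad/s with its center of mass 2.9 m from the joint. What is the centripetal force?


F = m * omega^2 * r
= 10 * 3.0^2 * 2.9
= 10 * 9.0 * 2.9
= 261.0 N


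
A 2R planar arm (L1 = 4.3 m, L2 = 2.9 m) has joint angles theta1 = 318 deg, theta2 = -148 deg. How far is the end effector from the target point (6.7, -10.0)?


End effector via forward kinematics:
x = L1*cos(t1) + L2*cos(t1+t2) = 0.3396
y = L1*sin(t1) + L2*sin(t1+t2) = -2.3737
Distance to target:
d = sqrt((6.7 - 0.3396)^2 + (-10.0 - -2.3737)^2)
= sqrt(40.4549 + 58.1607)
= 9.9305 m


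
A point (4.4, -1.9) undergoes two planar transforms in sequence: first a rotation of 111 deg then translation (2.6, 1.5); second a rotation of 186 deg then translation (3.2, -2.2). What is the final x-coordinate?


After transform 1:
x1 = cos(111)*4.4 - sin(111)*-1.9 + 2.6 = 2.797
y1 = sin(111)*4.4 + cos(111)*-1.9 + 1.5 = 6.2887
After transform 2:
x2 = cos(186)*2.797 - sin(186)*6.2887 + 3.2
= 1.0757


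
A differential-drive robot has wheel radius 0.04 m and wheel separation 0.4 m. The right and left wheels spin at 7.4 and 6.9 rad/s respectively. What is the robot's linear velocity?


vR = r*wR = 0.04*7.4 = 0.296 m/s
vL = r*wL = 0.04*6.9 = 0.276 m/s
v = (vR+vL)/2 = 0.286 m/s
omega = (vR-vL)/L = 0.05 rad/s
linear velocity = 0.286 m/s


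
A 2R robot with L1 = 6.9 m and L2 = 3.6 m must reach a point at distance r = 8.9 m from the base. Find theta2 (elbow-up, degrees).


cos(theta2) = (r^2 - L1^2 - L2^2) / (2*L1*L2)
cos(theta2) = (79.21 - 47.61 - 12.96) / 49.68
cos(theta2) = 0.375201
theta2 = 67.9632 degrees


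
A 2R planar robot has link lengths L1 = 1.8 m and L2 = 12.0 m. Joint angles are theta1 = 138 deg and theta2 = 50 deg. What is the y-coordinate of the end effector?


Convert angles to radians: theta1 = 2.4086, theta2 = 0.8727
y = L1*sin(theta1) + L2*sin(theta1+theta2)
y = 1.2044 + -1.6701
y = -0.4656


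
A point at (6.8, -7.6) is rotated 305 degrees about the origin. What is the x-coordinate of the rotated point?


x' = x*cos(theta) - y*sin(theta)
cos(305 deg) = 0.5736, sin(305 deg) = -0.8192
x' = 6.8 * 0.5736 - -7.6 * -0.8192
= 3.9003 - 6.2256
= -2.3252


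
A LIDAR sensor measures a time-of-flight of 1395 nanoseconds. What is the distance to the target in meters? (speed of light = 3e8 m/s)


tof = 1395 ns = 1.395e-06 s
dist = c * tof / 2
= 3e8 * 1.395e-06 / 2
= 209.25 m


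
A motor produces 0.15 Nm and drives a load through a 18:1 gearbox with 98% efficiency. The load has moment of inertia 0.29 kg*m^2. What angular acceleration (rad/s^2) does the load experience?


tau_out = tau_motor * N * eta
= 0.15 * 18 * 0.98 = 2.646 Nm
alpha = tau_out / I = 2.646 / 0.29
= 9.1241 rad/s^2


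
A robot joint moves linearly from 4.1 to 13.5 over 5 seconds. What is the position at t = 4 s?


s = t/T = 4/5 = 0.8
p(t) = p0 + (pf-p0)*s
= 4.1 + (13.5 - 4.1) * 0.8
= 11.62


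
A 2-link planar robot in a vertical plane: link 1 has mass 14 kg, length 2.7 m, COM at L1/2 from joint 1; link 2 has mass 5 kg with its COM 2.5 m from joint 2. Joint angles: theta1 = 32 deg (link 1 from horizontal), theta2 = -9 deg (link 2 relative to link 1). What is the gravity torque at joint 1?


Horizontal distance from joint 1 to link-1 COM:
  x_c1 = (L1/2)*cos(t1) = 1.35 * 0.848 = 1.1449 m
Horizontal distance from joint 1 to link-2 COM:
  x_c2 = L1*cos(t1) + Lc2*cos(t1+t2)
       = 2.7*0.848 + 2.5*0.9205 = 4.591 m
tau1 = m1*g*x_c1 + m2*g*x_c2
     = 14*9.81*1.1449 + 5*9.81*4.591
     = 157.2357 + 225.1882
     = 382.4239 Nm


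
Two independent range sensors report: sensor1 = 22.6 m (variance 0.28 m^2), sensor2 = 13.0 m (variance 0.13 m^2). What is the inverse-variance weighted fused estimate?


w1 = (1/var1) / (1/var1 + 1/var2)
   = 3.5714 / (3.5714 + 7.6923) = 0.3171
w2 = 1 - w1 = 0.6829
fused = w1*s1 + w2*s2 = 7.1659 + 8.878
= 16.0439 m


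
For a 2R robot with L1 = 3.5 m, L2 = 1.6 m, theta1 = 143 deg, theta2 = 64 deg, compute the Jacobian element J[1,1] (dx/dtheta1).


J[1,1] = -L1*sin(t1) - L2*sin(t1+t2)
= -3.5*sin(143) - 1.6*sin(207)
= -1.38


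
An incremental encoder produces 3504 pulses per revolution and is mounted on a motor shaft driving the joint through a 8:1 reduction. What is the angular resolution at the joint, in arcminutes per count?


counts per rev = 3504
effective counts at joint = 3504 * 8 = 28032
resolution = 360*60 / 28032
= 0.7705 arcmin/count


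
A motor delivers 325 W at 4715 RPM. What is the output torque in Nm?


omega = 4715 * 2*pi/60 = 493.7536 rad/s
tau = P / omega = 325 / 493.7536
= 0.6582 Nm


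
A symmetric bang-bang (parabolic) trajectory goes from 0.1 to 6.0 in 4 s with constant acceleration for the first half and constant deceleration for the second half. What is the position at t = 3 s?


Symmetric rest-to-rest: each phase covers (pf-p0)/2 in time T/2. 0.5*a*(T/2)^2 = (pf-p0)/2 => a = 4*(pf-p0)/T^2
a = 4*(6.0-0.1)/4^2 = 1.475
t = 3 is in the deceleration phase (t > T/2).
p = pf - 0.5*a*(T-t)^2 = 6.0 - 0.5*1.475*1^2
= 5.2625


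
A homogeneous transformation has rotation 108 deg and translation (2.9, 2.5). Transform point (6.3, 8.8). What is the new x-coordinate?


x' = cos(theta)*px - sin(theta)*py + tx
= -0.309*6.3 - 0.9511*8.8 + 2.9
= -7.4161


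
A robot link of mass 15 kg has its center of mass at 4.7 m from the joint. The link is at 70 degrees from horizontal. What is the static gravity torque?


tau = m*g*L*cos(angle)
= 15 * 9.81 * 4.7 * cos(70 deg)
= 15 * 9.81 * 4.7 * 0.342
= 236.5428 Nm


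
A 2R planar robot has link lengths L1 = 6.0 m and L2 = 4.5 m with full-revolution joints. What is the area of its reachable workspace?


r_max = L1 + L2 = 10.5 m
r_min = |L1 - L2| = 1.5 m
Area = pi*(r_max^2 - r_min^2)
= pi*(110.25 - 2.25)
= pi * 108.0
= 339.292 m^2


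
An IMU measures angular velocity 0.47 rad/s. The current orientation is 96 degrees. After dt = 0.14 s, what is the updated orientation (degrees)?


delta_theta = w * dt = 0.47 * 0.14 = 0.0658 rad
= 3.7701 deg
theta_new = 96 + 3.7701 = 99.7701 deg


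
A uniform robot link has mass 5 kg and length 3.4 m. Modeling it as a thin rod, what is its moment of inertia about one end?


I = (1/3) * m * L^2
= (1/3) * 5 * 3.4^2
= 0.333333 * 5 * 11.56
= 19.2667 kg*m^2


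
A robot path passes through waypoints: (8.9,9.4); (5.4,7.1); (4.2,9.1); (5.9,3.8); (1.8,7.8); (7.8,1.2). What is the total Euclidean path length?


Segment lengths:
  seg1 = sqrt((-3.5)^2 + (-2.3)^2) = 4.1881
  seg2 = sqrt((-1.2)^2 + (2.0)^2) = 2.3324
  seg3 = sqrt((1.7)^2 + (-5.3)^2) = 5.566
  seg4 = sqrt((-4.1)^2 + (4.0)^2) = 5.728
  seg5 = sqrt((6.0)^2 + (-6.6)^2) = 8.9196
Total = 26.7341


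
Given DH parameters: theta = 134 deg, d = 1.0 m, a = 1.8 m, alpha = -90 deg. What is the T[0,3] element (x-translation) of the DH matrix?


T[0,3] = a * cos(theta)
= 1.8 * cos(134 deg)
= 1.8 * -0.6947
= -1.2504


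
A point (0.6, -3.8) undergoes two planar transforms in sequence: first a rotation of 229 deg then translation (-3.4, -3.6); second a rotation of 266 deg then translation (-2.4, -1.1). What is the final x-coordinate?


After transform 1:
x1 = cos(229)*0.6 - sin(229)*-3.8 + -3.4 = -6.6615
y1 = sin(229)*0.6 + cos(229)*-3.8 + -3.6 = -1.5598
After transform 2:
x2 = cos(266)*-6.6615 - sin(266)*-1.5598 + -2.4
= -3.4913


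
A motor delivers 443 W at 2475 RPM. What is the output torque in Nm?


omega = 2475 * 2*pi/60 = 259.1814 rad/s
tau = P / omega = 443 / 259.1814
= 1.7092 Nm


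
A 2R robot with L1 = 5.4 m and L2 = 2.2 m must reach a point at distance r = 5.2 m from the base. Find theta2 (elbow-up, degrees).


cos(theta2) = (r^2 - L1^2 - L2^2) / (2*L1*L2)
cos(theta2) = (27.04 - 29.16 - 4.84) / 23.76
cos(theta2) = -0.292929
theta2 = 107.0334 degrees


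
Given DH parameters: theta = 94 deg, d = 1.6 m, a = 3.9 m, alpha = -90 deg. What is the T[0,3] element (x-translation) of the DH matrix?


T[0,3] = a * cos(theta)
= 3.9 * cos(94 deg)
= 3.9 * -0.0698
= -0.2721


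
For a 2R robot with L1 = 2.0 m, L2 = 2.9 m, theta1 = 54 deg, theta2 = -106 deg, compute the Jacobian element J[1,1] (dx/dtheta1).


J[1,1] = -L1*sin(t1) - L2*sin(t1+t2)
= -2.0*sin(54) - 2.9*sin(-52)
= 0.6672


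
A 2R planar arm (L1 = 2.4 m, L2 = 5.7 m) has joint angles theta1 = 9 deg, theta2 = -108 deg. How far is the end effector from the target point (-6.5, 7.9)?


End effector via forward kinematics:
x = L1*cos(t1) + L2*cos(t1+t2) = 1.4788
y = L1*sin(t1) + L2*sin(t1+t2) = -5.2544
Distance to target:
d = sqrt((-6.5 - 1.4788)^2 + (7.9 - -5.2544)^2)
= sqrt(63.6609 + 173.0377)
= 15.385 m


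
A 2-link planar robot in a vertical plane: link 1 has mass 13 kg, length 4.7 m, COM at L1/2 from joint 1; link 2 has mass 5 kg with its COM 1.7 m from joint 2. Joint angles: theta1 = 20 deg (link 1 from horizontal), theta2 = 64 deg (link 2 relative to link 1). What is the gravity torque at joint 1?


Horizontal distance from joint 1 to link-1 COM:
  x_c1 = (L1/2)*cos(t1) = 2.35 * 0.9397 = 2.2083 m
Horizontal distance from joint 1 to link-2 COM:
  x_c2 = L1*cos(t1) + Lc2*cos(t1+t2)
       = 4.7*0.9397 + 1.7*0.1045 = 4.5943 m
tau1 = m1*g*x_c1 + m2*g*x_c2
     = 13*9.81*2.2083 + 5*9.81*4.5943
     = 281.6216 + 225.3481
     = 506.9698 Nm


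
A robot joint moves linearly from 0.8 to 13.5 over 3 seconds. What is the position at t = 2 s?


s = t/T = 2/3 = 0.6667
p(t) = p0 + (pf-p0)*s
= 0.8 + (13.5 - 0.8) * 0.6667
= 9.2667


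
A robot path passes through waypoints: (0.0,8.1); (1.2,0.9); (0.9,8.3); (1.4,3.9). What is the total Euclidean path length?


Segment lengths:
  seg1 = sqrt((1.2)^2 + (-7.2)^2) = 7.2993
  seg2 = sqrt((-0.3)^2 + (7.4)^2) = 7.4061
  seg3 = sqrt((0.5)^2 + (-4.4)^2) = 4.4283
Total = 19.1337


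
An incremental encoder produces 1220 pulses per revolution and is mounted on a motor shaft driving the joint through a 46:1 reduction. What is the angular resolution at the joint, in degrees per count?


counts per rev = 1220
effective counts at joint = 1220 * 46 = 56120
resolution = 360 / 56120
= 0.0064 deg/count


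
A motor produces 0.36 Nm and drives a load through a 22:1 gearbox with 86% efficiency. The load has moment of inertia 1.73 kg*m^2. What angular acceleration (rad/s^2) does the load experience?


tau_out = tau_motor * N * eta
= 0.36 * 22 * 0.86 = 6.8112 Nm
alpha = tau_out / I = 6.8112 / 1.73
= 3.9371 rad/s^2


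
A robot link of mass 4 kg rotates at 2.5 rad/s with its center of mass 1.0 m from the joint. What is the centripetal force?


F = m * omega^2 * r
= 4 * 2.5^2 * 1.0
= 4 * 6.25 * 1.0
= 25.0 N


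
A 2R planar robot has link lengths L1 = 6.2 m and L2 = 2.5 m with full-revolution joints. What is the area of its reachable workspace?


r_max = L1 + L2 = 8.7 m
r_min = |L1 - L2| = 3.7 m
Area = pi*(r_max^2 - r_min^2)
= pi*(75.69 - 13.69)
= pi * 62.0
= 194.7787 m^2


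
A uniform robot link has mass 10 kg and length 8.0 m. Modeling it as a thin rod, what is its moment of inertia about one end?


I = (1/3) * m * L^2
= (1/3) * 10 * 8.0^2
= 0.333333 * 10 * 64.0
= 213.3333 kg*m^2


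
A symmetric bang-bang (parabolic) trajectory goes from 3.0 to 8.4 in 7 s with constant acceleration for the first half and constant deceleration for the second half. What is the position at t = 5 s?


Symmetric rest-to-rest: each phase covers (pf-p0)/2 in time T/2. 0.5*a*(T/2)^2 = (pf-p0)/2 => a = 4*(pf-p0)/T^2
a = 4*(8.4-3.0)/7^2 = 0.4408
t = 5 is in the deceleration phase (t > T/2).
p = pf - 0.5*a*(T-t)^2 = 8.4 - 0.5*0.4408*2^2
= 7.5184


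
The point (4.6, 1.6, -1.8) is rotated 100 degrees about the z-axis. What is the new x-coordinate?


Rotation about z-axis: x' = x*cos(theta) - y*sin(theta)
= 4.6 * -0.1736 - 1.6 * 0.9848
= -2.3745


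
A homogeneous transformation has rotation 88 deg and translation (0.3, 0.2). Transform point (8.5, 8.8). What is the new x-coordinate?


x' = cos(theta)*px - sin(theta)*py + tx
= 0.0349*8.5 - 0.9994*8.8 + 0.3
= -8.198


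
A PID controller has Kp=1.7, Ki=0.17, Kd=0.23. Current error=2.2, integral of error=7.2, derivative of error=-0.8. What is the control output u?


u = Kp*e + Ki*int(e) + Kd*de/dt
= 1.7*2.2 + 0.17*7.2 + 0.23*(-0.8)
= 3.74 + 1.224 + -0.184
= 4.78


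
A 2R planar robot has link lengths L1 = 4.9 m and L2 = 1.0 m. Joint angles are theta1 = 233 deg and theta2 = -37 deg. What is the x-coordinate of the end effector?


Convert angles to radians: theta1 = 4.0666, theta2 = -0.6458
x = L1*cos(theta1) + L2*cos(theta1+theta2)
x = -2.9489 + -0.9613
x = -3.9102


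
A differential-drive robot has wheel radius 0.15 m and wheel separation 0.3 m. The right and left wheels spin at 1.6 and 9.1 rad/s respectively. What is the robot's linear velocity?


vR = r*wR = 0.15*1.6 = 0.24 m/s
vL = r*wL = 0.15*9.1 = 1.365 m/s
v = (vR+vL)/2 = 0.8025 m/s
omega = (vR-vL)/L = -3.75 rad/s
linear velocity = 0.8025 m/s


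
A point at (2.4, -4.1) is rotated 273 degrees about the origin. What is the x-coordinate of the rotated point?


x' = x*cos(theta) - y*sin(theta)
cos(273 deg) = 0.0523, sin(273 deg) = -0.9986
x' = 2.4 * 0.0523 - -4.1 * -0.9986
= 0.1256 - 4.0944
= -3.9688


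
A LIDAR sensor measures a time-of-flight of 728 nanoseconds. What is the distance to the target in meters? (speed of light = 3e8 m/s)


tof = 728 ns = 7.28e-07 s
dist = c * tof / 2
= 3e8 * 7.28e-07 / 2
= 109.2 m


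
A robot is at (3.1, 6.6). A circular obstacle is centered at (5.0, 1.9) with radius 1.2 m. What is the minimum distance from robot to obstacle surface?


center_dist = sqrt((3.1-5.0)^2 + (6.6-1.9)^2)
= sqrt(3.61 + 22.09)
= 5.0695
min_dist = center_dist - radius = 5.0695 - 1.2 = 3.8695 m


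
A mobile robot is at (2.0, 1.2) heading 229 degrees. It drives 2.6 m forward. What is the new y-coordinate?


y_new = y0 + d*sin(theta)
= 1.2 + 2.6*sin(229)
= 1.2 + -1.9622
= -0.7622


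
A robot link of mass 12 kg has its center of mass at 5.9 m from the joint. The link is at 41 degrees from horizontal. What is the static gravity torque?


tau = m*g*L*cos(angle)
= 12 * 9.81 * 5.9 * cos(41 deg)
= 12 * 9.81 * 5.9 * 0.7547
= 524.182 Nm


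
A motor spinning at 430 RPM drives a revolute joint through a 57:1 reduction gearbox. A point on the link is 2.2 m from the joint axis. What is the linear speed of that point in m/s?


omega_motor = 430 * 2*pi/60 = 45.0295 rad/s
omega_joint = omega_motor / 57 = 0.79 rad/s
v = omega_joint * r = 0.79 * 2.2
= 1.738 m/s


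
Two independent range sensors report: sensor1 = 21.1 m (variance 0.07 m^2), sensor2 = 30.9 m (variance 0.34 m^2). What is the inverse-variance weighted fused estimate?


w1 = (1/var1) / (1/var1 + 1/var2)
   = 14.2857 / (14.2857 + 2.9412) = 0.8293
w2 = 1 - w1 = 0.1707
fused = w1*s1 + w2*s2 = 17.4976 + 5.2756
= 22.7732 m


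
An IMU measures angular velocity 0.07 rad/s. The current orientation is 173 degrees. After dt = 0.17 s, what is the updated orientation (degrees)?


delta_theta = w * dt = 0.07 * 0.17 = 0.0119 rad
= 0.6818 deg
theta_new = 173 + 0.6818 = 173.6818 deg


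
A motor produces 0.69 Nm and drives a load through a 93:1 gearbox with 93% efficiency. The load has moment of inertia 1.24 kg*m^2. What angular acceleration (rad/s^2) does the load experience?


tau_out = tau_motor * N * eta
= 0.69 * 93 * 0.93 = 59.6781 Nm
alpha = tau_out / I = 59.6781 / 1.24
= 48.1275 rad/s^2


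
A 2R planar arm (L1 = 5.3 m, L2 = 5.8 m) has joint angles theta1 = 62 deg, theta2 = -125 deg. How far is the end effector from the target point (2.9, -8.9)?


End effector via forward kinematics:
x = L1*cos(t1) + L2*cos(t1+t2) = 5.1213
y = L1*sin(t1) + L2*sin(t1+t2) = -0.4882
Distance to target:
d = sqrt((2.9 - 5.1213)^2 + (-8.9 - -0.4882)^2)
= sqrt(4.9344 + 70.7581)
= 8.7001 m


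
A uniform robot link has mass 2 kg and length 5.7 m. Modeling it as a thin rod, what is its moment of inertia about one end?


I = (1/3) * m * L^2
= (1/3) * 2 * 5.7^2
= 0.333333 * 2 * 32.49
= 21.66 kg*m^2


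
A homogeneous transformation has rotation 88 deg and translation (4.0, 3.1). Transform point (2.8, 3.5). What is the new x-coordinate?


x' = cos(theta)*px - sin(theta)*py + tx
= 0.0349*2.8 - 0.9994*3.5 + 4.0
= 0.5999


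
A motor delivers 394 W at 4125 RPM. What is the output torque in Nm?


omega = 4125 * 2*pi/60 = 431.969 rad/s
tau = P / omega = 394 / 431.969
= 0.9121 Nm


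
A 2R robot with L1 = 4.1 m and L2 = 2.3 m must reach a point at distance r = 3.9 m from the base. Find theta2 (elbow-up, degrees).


cos(theta2) = (r^2 - L1^2 - L2^2) / (2*L1*L2)
cos(theta2) = (15.21 - 16.81 - 5.29) / 18.86
cos(theta2) = -0.365323
theta2 = 111.4275 degrees


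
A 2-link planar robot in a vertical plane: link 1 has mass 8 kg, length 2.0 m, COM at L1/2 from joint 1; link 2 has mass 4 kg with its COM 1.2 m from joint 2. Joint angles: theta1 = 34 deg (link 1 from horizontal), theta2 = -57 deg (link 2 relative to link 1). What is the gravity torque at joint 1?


Horizontal distance from joint 1 to link-1 COM:
  x_c1 = (L1/2)*cos(t1) = 1.0 * 0.829 = 0.829 m
Horizontal distance from joint 1 to link-2 COM:
  x_c2 = L1*cos(t1) + Lc2*cos(t1+t2)
       = 2.0*0.829 + 1.2*0.9205 = 2.7627 m
tau1 = m1*g*x_c1 + m2*g*x_c2
     = 8*9.81*0.829 + 4*9.81*2.7627
     = 65.0629 + 108.4076
     = 173.4705 Nm


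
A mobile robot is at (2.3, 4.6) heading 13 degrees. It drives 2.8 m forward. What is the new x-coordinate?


x_new = x0 + d*cos(theta)
= 2.3 + 2.8*cos(13)
= 2.3 + 2.7282
= 5.0282


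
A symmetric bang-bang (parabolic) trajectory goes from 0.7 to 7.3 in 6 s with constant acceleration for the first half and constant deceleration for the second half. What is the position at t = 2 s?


Symmetric rest-to-rest: each phase covers (pf-p0)/2 in time T/2. 0.5*a*(T/2)^2 = (pf-p0)/2 => a = 4*(pf-p0)/T^2
a = 4*(7.3-0.7)/6^2 = 0.7333
t = 2 is in the acceleration phase (t <= T/2).
p = p0 + 0.5*a*t^2 = 0.7 + 0.5*0.7333*2^2
= 2.1667


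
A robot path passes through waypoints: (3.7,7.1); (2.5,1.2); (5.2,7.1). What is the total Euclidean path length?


Segment lengths:
  seg1 = sqrt((-1.2)^2 + (-5.9)^2) = 6.0208
  seg2 = sqrt((2.7)^2 + (5.9)^2) = 6.4885
Total = 12.5092


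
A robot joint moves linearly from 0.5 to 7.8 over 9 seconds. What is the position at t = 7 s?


s = t/T = 7/9 = 0.7778
p(t) = p0 + (pf-p0)*s
= 0.5 + (7.8 - 0.5) * 0.7778
= 6.1778


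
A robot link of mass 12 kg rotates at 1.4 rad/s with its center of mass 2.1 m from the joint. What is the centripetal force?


F = m * omega^2 * r
= 12 * 1.4^2 * 2.1
= 12 * 1.96 * 2.1
= 49.392 N


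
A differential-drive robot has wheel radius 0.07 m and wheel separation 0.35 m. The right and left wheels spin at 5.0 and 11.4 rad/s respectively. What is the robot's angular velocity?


vR = r*wR = 0.07*5.0 = 0.35 m/s
vL = r*wL = 0.07*11.4 = 0.798 m/s
v = (vR+vL)/2 = 0.574 m/s
omega = (vR-vL)/L = -1.28 rad/s
angular velocity = -1.28 rad/s


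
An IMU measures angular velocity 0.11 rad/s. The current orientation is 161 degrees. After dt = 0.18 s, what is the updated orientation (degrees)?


delta_theta = w * dt = 0.11 * 0.18 = 0.0198 rad
= 1.1345 deg
theta_new = 161 + 1.1345 = 162.1345 deg


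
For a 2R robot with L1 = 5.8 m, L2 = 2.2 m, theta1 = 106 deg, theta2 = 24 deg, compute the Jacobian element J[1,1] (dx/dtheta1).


J[1,1] = -L1*sin(t1) - L2*sin(t1+t2)
= -5.8*sin(106) - 2.2*sin(130)
= -7.2606


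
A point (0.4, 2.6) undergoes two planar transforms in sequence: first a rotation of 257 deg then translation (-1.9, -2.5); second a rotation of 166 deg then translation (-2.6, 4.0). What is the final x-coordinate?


After transform 1:
x1 = cos(257)*0.4 - sin(257)*2.6 + -1.9 = 0.5434
y1 = sin(257)*0.4 + cos(257)*2.6 + -2.5 = -3.4746
After transform 2:
x2 = cos(166)*0.5434 - sin(166)*-3.4746 + -2.6
= -2.2867


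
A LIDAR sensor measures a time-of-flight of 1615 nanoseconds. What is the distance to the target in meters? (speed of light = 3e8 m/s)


tof = 1615 ns = 1.615e-06 s
dist = c * tof / 2
= 3e8 * 1.615e-06 / 2
= 242.25 m


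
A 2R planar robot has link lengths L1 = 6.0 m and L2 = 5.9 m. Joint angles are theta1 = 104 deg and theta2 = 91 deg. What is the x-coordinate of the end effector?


Convert angles to radians: theta1 = 1.8151, theta2 = 1.5882
x = L1*cos(theta1) + L2*cos(theta1+theta2)
x = -1.4515 + -5.699
x = -7.1505


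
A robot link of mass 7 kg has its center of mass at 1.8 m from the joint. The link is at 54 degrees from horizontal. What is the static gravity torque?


tau = m*g*L*cos(angle)
= 7 * 9.81 * 1.8 * cos(54 deg)
= 7 * 9.81 * 1.8 * 0.5878
= 72.6538 Nm


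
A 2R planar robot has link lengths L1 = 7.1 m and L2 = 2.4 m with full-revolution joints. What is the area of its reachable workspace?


r_max = L1 + L2 = 9.5 m
r_min = |L1 - L2| = 4.7 m
Area = pi*(r_max^2 - r_min^2)
= pi*(90.25 - 22.09)
= pi * 68.16
= 214.131 m^2


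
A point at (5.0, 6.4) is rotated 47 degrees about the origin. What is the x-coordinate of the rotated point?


x' = x*cos(theta) - y*sin(theta)
cos(47 deg) = 0.682, sin(47 deg) = 0.7314
x' = 5.0 * 0.682 - 6.4 * 0.7314
= 3.41 - 4.6807
= -1.2707


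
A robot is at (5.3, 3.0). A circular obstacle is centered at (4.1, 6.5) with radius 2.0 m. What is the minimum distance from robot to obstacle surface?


center_dist = sqrt((5.3-4.1)^2 + (3.0-6.5)^2)
= sqrt(1.44 + 12.25)
= 3.7
min_dist = center_dist - radius = 3.7 - 2.0 = 1.7 m


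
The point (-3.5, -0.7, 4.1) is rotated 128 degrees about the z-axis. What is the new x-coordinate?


Rotation about z-axis: x' = x*cos(theta) - y*sin(theta)
= -3.5 * -0.6157 - -0.7 * 0.788
= 2.7064


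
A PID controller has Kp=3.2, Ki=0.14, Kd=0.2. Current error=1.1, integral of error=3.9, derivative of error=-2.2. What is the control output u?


u = Kp*e + Ki*int(e) + Kd*de/dt
= 3.2*1.1 + 0.14*3.9 + 0.2*(-2.2)
= 3.52 + 0.546 + -0.44
= 3.626


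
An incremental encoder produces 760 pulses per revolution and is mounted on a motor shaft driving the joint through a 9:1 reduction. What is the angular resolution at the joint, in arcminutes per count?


counts per rev = 760
effective counts at joint = 760 * 9 = 6840
resolution = 360*60 / 6840
= 3.1579 arcmin/count


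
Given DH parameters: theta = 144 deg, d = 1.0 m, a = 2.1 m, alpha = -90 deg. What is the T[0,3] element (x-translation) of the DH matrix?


T[0,3] = a * cos(theta)
= 2.1 * cos(144 deg)
= 2.1 * -0.809
= -1.6989


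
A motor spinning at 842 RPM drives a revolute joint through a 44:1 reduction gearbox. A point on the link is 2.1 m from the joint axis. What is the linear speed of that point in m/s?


omega_motor = 842 * 2*pi/60 = 88.174 rad/s
omega_joint = omega_motor / 44 = 2.004 rad/s
v = omega_joint * r = 2.004 * 2.1
= 4.2083 m/s


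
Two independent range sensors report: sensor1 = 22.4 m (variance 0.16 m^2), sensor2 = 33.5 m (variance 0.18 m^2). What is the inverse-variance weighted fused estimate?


w1 = (1/var1) / (1/var1 + 1/var2)
   = 6.25 / (6.25 + 5.5556) = 0.5294
w2 = 1 - w1 = 0.4706
fused = w1*s1 + w2*s2 = 11.8588 + 15.7647
= 27.6235 m


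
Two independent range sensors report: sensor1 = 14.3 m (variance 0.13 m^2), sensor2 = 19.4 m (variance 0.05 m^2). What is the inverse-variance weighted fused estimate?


w1 = (1/var1) / (1/var1 + 1/var2)
   = 7.6923 / (7.6923 + 20.0) = 0.2778
w2 = 1 - w1 = 0.7222
fused = w1*s1 + w2*s2 = 3.9722 + 14.0111
= 17.9833 m


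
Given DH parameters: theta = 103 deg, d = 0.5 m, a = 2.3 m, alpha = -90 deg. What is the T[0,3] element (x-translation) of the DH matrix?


T[0,3] = a * cos(theta)
= 2.3 * cos(103 deg)
= 2.3 * -0.225
= -0.5174


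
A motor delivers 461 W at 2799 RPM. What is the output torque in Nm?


omega = 2799 * 2*pi/60 = 293.1106 rad/s
tau = P / omega = 461 / 293.1106
= 1.5728 Nm


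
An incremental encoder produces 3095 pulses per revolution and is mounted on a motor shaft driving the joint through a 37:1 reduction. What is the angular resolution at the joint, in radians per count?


counts per rev = 3095
effective counts at joint = 3095 * 37 = 114515
resolution = 2*pi / 114515
= 5.4868e-05 rad/count


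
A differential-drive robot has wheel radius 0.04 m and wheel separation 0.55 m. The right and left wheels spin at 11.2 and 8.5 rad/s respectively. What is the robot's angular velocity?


vR = r*wR = 0.04*11.2 = 0.448 m/s
vL = r*wL = 0.04*8.5 = 0.34 m/s
v = (vR+vL)/2 = 0.394 m/s
omega = (vR-vL)/L = 0.1964 rad/s
angular velocity = 0.1964 rad/s


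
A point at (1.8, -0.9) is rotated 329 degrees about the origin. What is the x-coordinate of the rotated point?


x' = x*cos(theta) - y*sin(theta)
cos(329 deg) = 0.8572, sin(329 deg) = -0.515
x' = 1.8 * 0.8572 - -0.9 * -0.515
= 1.5429 - 0.4635
= 1.0794


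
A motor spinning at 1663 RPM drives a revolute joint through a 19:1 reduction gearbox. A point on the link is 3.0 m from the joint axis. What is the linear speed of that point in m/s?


omega_motor = 1663 * 2*pi/60 = 174.149 rad/s
omega_joint = omega_motor / 19 = 9.1657 rad/s
v = omega_joint * r = 9.1657 * 3.0
= 27.4972 m/s


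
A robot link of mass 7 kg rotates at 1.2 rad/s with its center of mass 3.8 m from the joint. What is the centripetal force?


F = m * omega^2 * r
= 7 * 1.2^2 * 3.8
= 7 * 1.44 * 3.8
= 38.304 N


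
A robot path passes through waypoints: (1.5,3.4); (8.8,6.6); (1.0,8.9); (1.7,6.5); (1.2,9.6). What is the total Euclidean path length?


Segment lengths:
  seg1 = sqrt((7.3)^2 + (3.2)^2) = 7.9706
  seg2 = sqrt((-7.8)^2 + (2.3)^2) = 8.132
  seg3 = sqrt((0.7)^2 + (-2.4)^2) = 2.5
  seg4 = sqrt((-0.5)^2 + (3.1)^2) = 3.1401
Total = 21.7427


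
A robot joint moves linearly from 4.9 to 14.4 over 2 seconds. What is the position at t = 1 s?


s = t/T = 1/2 = 0.5
p(t) = p0 + (pf-p0)*s
= 4.9 + (14.4 - 4.9) * 0.5
= 9.65


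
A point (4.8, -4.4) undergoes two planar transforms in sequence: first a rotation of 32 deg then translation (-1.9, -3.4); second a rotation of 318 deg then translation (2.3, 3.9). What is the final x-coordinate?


After transform 1:
x1 = cos(32)*4.8 - sin(32)*-4.4 + -1.9 = 4.5023
y1 = sin(32)*4.8 + cos(32)*-4.4 + -3.4 = -4.5878
After transform 2:
x2 = cos(318)*4.5023 - sin(318)*-4.5878 + 2.3
= 2.576


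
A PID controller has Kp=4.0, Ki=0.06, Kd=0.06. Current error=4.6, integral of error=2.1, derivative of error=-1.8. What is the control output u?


u = Kp*e + Ki*int(e) + Kd*de/dt
= 4.0*4.6 + 0.06*2.1 + 0.06*(-1.8)
= 18.4 + 0.126 + -0.108
= 18.418


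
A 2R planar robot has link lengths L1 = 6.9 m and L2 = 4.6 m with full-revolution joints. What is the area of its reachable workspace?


r_max = L1 + L2 = 11.5 m
r_min = |L1 - L2| = 2.3 m
Area = pi*(r_max^2 - r_min^2)
= pi*(132.25 - 5.29)
= pi * 126.96
= 398.8566 m^2


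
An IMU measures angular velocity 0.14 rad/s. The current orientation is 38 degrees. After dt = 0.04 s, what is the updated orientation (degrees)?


delta_theta = w * dt = 0.14 * 0.04 = 0.0056 rad
= 0.3209 deg
theta_new = 38 + 0.3209 = 38.3209 deg


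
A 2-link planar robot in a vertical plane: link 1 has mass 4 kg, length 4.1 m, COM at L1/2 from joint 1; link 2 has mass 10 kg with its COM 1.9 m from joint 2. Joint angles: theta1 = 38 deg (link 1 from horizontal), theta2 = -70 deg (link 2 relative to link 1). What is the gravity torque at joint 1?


Horizontal distance from joint 1 to link-1 COM:
  x_c1 = (L1/2)*cos(t1) = 2.05 * 0.788 = 1.6154 m
Horizontal distance from joint 1 to link-2 COM:
  x_c2 = L1*cos(t1) + Lc2*cos(t1+t2)
       = 4.1*0.788 + 1.9*0.848 = 4.8421 m
tau1 = m1*g*x_c1 + m2*g*x_c2
     = 4*9.81*1.6154 + 10*9.81*4.8421
     = 63.3892 + 475.0135
     = 538.4027 Nm


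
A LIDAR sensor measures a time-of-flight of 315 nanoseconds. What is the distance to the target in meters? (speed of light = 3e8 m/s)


tof = 315 ns = 3.15e-07 s
dist = c * tof / 2
= 3e8 * 3.15e-07 / 2
= 47.25 m


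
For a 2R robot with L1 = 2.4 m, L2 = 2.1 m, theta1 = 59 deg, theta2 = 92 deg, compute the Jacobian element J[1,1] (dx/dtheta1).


J[1,1] = -L1*sin(t1) - L2*sin(t1+t2)
= -2.4*sin(59) - 2.1*sin(151)
= -3.0753


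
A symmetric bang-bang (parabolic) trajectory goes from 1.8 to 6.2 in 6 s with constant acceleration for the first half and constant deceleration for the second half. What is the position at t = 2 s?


Symmetric rest-to-rest: each phase covers (pf-p0)/2 in time T/2. 0.5*a*(T/2)^2 = (pf-p0)/2 => a = 4*(pf-p0)/T^2
a = 4*(6.2-1.8)/6^2 = 0.4889
t = 2 is in the acceleration phase (t <= T/2).
p = p0 + 0.5*a*t^2 = 1.8 + 0.5*0.4889*2^2
= 2.7778


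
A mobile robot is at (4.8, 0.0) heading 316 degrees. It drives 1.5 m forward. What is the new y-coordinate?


y_new = y0 + d*sin(theta)
= 0.0 + 1.5*sin(316)
= 0.0 + -1.042
= -1.042


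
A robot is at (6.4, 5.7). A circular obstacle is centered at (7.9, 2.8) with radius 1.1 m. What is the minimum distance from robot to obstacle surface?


center_dist = sqrt((6.4-7.9)^2 + (5.7-2.8)^2)
= sqrt(2.25 + 8.41)
= 3.265
min_dist = center_dist - radius = 3.265 - 1.1 = 2.165 m


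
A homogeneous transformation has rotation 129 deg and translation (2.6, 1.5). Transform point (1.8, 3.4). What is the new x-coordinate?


x' = cos(theta)*px - sin(theta)*py + tx
= -0.6293*1.8 - 0.7771*3.4 + 2.6
= -1.1751


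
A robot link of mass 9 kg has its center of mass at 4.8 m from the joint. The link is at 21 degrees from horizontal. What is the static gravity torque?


tau = m*g*L*cos(angle)
= 9 * 9.81 * 4.8 * cos(21 deg)
= 9 * 9.81 * 4.8 * 0.9336
= 395.6439 Nm


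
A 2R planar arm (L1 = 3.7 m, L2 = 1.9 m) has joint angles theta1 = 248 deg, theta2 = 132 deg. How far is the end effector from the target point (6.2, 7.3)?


End effector via forward kinematics:
x = L1*cos(t1) + L2*cos(t1+t2) = 0.3994
y = L1*sin(t1) + L2*sin(t1+t2) = -2.7807
Distance to target:
d = sqrt((6.2 - 0.3994)^2 + (7.3 - -2.7807)^2)
= sqrt(33.6473 + 101.6214)
= 11.6305 m


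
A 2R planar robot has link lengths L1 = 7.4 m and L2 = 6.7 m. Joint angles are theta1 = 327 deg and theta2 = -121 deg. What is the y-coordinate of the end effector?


Convert angles to radians: theta1 = 5.7072, theta2 = -2.1118
y = L1*sin(theta1) + L2*sin(theta1+theta2)
y = -4.0303 + -2.9371
y = -6.9674


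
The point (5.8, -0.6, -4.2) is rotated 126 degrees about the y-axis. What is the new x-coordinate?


Rotation about y-axis: x' = x*cos(theta) + z*sin(theta)
= 5.8 * -0.5878 + -4.2 * 0.809
= -6.807


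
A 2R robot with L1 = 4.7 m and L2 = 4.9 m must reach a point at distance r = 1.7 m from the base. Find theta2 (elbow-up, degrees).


cos(theta2) = (r^2 - L1^2 - L2^2) / (2*L1*L2)
cos(theta2) = (2.89 - 22.09 - 24.01) / 46.06
cos(theta2) = -0.938124
theta2 = 159.7389 degrees


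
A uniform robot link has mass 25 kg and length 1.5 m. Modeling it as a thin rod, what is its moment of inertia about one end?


I = (1/3) * m * L^2
= (1/3) * 25 * 1.5^2
= 0.333333 * 25 * 2.25
= 18.75 kg*m^2


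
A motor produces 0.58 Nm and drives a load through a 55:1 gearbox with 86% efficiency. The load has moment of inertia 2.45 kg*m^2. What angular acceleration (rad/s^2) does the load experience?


tau_out = tau_motor * N * eta
= 0.58 * 55 * 0.86 = 27.434 Nm
alpha = tau_out / I = 27.434 / 2.45
= 11.1976 rad/s^2


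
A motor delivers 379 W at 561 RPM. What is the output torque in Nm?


omega = 561 * 2*pi/60 = 58.7478 rad/s
tau = P / omega = 379 / 58.7478
= 6.4513 Nm


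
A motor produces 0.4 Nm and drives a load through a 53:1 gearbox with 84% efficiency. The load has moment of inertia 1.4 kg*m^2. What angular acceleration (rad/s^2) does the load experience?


tau_out = tau_motor * N * eta
= 0.4 * 53 * 0.84 = 17.808 Nm
alpha = tau_out / I = 17.808 / 1.4
= 12.72 rad/s^2


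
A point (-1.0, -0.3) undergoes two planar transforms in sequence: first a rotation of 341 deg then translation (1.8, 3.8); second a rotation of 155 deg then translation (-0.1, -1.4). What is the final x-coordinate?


After transform 1:
x1 = cos(341)*-1.0 - sin(341)*-0.3 + 1.8 = 0.7568
y1 = sin(341)*-1.0 + cos(341)*-0.3 + 3.8 = 3.8419
After transform 2:
x2 = cos(155)*0.7568 - sin(155)*3.8419 + -0.1
= -2.4096


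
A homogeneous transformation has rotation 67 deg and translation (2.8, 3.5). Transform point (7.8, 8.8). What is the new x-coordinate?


x' = cos(theta)*px - sin(theta)*py + tx
= 0.3907*7.8 - 0.9205*8.8 + 2.8
= -2.2527


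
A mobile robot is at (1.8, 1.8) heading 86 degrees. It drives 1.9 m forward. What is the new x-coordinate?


x_new = x0 + d*cos(theta)
= 1.8 + 1.9*cos(86)
= 1.8 + 0.1325
= 1.9325


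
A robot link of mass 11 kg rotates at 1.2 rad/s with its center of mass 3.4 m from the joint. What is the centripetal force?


F = m * omega^2 * r
= 11 * 1.2^2 * 3.4
= 11 * 1.44 * 3.4
= 53.856 N


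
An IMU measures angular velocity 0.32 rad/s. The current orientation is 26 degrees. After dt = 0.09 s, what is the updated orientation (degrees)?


delta_theta = w * dt = 0.32 * 0.09 = 0.0288 rad
= 1.6501 deg
theta_new = 26 + 1.6501 = 27.6501 deg


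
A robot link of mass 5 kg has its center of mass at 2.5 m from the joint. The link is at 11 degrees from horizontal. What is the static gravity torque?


tau = m*g*L*cos(angle)
= 5 * 9.81 * 2.5 * cos(11 deg)
= 5 * 9.81 * 2.5 * 0.9816
= 120.372 Nm


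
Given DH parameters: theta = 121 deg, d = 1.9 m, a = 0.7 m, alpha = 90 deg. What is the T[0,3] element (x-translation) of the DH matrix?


T[0,3] = a * cos(theta)
= 0.7 * cos(121 deg)
= 0.7 * -0.515
= -0.3605


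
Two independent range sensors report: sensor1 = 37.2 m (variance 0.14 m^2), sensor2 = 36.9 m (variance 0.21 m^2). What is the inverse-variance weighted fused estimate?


w1 = (1/var1) / (1/var1 + 1/var2)
   = 7.1429 / (7.1429 + 4.7619) = 0.6
w2 = 1 - w1 = 0.4
fused = w1*s1 + w2*s2 = 22.32 + 14.76
= 37.08 m


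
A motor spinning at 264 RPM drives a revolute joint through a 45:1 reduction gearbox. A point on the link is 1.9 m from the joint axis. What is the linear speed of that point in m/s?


omega_motor = 264 * 2*pi/60 = 27.646 rad/s
omega_joint = omega_motor / 45 = 0.6144 rad/s
v = omega_joint * r = 0.6144 * 1.9
= 1.1673 m/s


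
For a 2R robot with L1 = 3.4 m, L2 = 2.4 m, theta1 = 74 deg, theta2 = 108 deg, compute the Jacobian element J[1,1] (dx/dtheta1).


J[1,1] = -L1*sin(t1) - L2*sin(t1+t2)
= -3.4*sin(74) - 2.4*sin(182)
= -3.1845


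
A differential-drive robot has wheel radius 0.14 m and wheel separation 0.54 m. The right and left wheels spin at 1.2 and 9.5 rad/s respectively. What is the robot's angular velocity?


vR = r*wR = 0.14*1.2 = 0.168 m/s
vL = r*wL = 0.14*9.5 = 1.33 m/s
v = (vR+vL)/2 = 0.749 m/s
omega = (vR-vL)/L = -2.1519 rad/s
angular velocity = -2.1519 rad/s


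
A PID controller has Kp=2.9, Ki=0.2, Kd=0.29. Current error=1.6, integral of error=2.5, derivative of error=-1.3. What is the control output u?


u = Kp*e + Ki*int(e) + Kd*de/dt
= 2.9*1.6 + 0.2*2.5 + 0.29*(-1.3)
= 4.64 + 0.5 + -0.377
= 4.763


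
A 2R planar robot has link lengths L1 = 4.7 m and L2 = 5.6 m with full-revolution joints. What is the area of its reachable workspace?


r_max = L1 + L2 = 10.3 m
r_min = |L1 - L2| = 0.9 m
Area = pi*(r_max^2 - r_min^2)
= pi*(106.09 - 0.81)
= pi * 105.28
= 330.7469 m^2


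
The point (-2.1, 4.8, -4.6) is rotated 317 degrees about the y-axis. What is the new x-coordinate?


Rotation about y-axis: x' = x*cos(theta) + z*sin(theta)
= -2.1 * 0.7314 + -4.6 * -0.682
= 1.6013


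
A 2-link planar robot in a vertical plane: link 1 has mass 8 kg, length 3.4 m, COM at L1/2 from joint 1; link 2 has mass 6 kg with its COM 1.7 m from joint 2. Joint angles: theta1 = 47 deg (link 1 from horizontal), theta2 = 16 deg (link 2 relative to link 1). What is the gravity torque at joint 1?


Horizontal distance from joint 1 to link-1 COM:
  x_c1 = (L1/2)*cos(t1) = 1.7 * 0.682 = 1.1594 m
Horizontal distance from joint 1 to link-2 COM:
  x_c2 = L1*cos(t1) + Lc2*cos(t1+t2)
       = 3.4*0.682 + 1.7*0.454 = 3.0906 m
tau1 = m1*g*x_c1 + m2*g*x_c2
     = 8*9.81*1.1594 + 6*9.81*3.0906
     = 90.9895 + 181.9114
     = 272.9009 Nm


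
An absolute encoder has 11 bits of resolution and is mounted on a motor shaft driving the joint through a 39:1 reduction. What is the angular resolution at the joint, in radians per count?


counts = 2^11 = 2048
effective counts at joint = 2048 * 39 = 79872
resolution = 2*pi / 79872
= 7.8666e-05 rad/count


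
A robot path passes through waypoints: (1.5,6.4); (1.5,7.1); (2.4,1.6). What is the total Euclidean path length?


Segment lengths:
  seg1 = sqrt((0.0)^2 + (0.7)^2) = 0.7
  seg2 = sqrt((0.9)^2 + (-5.5)^2) = 5.5731
Total = 6.2731
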